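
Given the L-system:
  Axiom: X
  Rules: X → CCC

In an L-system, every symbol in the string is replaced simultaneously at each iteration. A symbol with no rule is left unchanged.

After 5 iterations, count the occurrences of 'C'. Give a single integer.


Answer: 3

Derivation:
Step 0: X  (0 'C')
Step 1: CCC  (3 'C')
Step 2: CCC  (3 'C')
Step 3: CCC  (3 'C')
Step 4: CCC  (3 'C')
Step 5: CCC  (3 'C')


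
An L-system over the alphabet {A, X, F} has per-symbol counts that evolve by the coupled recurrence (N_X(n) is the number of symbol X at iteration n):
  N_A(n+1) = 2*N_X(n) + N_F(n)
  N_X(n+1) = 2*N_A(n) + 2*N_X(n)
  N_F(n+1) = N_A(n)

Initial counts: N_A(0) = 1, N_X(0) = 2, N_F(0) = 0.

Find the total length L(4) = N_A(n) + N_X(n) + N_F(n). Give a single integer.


Step 0: N_A=1, N_X=2, N_F=0, L=3
Step 1: N_A=4, N_X=6, N_F=1, L=11
Step 2: N_A=13, N_X=20, N_F=4, L=37
Step 3: N_A=44, N_X=66, N_F=13, L=123
Step 4: N_A=145, N_X=220, N_F=44, L=409

Answer: 409


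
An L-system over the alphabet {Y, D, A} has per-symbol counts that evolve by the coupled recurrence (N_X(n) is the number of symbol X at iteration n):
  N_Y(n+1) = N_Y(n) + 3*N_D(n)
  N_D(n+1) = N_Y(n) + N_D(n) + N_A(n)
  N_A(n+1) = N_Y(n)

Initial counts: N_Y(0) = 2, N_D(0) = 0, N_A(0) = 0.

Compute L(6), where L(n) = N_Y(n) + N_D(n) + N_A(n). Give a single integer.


Answer: 1346

Derivation:
Step 0: N_Y=2, N_D=0, N_A=0, L=2
Step 1: N_Y=2, N_D=2, N_A=2, L=6
Step 2: N_Y=8, N_D=6, N_A=2, L=16
Step 3: N_Y=26, N_D=16, N_A=8, L=50
Step 4: N_Y=74, N_D=50, N_A=26, L=150
Step 5: N_Y=224, N_D=150, N_A=74, L=448
Step 6: N_Y=674, N_D=448, N_A=224, L=1346


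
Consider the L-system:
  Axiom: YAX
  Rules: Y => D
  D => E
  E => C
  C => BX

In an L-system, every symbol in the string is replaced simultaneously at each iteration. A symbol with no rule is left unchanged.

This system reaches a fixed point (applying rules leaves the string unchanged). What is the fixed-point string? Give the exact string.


Answer: BXAX

Derivation:
Step 0: YAX
Step 1: DAX
Step 2: EAX
Step 3: CAX
Step 4: BXAX
Step 5: BXAX  (unchanged — fixed point at step 4)


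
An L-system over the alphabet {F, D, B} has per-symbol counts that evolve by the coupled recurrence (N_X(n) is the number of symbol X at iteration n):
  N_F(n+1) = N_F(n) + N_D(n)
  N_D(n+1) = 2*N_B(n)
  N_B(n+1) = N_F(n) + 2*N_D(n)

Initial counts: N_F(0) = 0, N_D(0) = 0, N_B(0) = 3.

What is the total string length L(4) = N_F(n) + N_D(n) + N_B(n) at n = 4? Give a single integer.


Step 0: N_F=0, N_D=0, N_B=3, L=3
Step 1: N_F=0, N_D=6, N_B=0, L=6
Step 2: N_F=6, N_D=0, N_B=12, L=18
Step 3: N_F=6, N_D=24, N_B=6, L=36
Step 4: N_F=30, N_D=12, N_B=54, L=96

Answer: 96


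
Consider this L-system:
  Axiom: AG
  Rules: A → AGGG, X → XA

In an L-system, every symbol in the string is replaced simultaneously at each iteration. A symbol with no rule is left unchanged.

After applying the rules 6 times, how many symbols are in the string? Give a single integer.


Step 0: length = 2
Step 1: length = 5
Step 2: length = 8
Step 3: length = 11
Step 4: length = 14
Step 5: length = 17
Step 6: length = 20

Answer: 20


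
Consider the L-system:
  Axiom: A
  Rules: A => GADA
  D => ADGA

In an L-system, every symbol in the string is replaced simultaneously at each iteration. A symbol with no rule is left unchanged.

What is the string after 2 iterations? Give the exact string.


Answer: GGADAADGAGADA

Derivation:
Step 0: A
Step 1: GADA
Step 2: GGADAADGAGADA


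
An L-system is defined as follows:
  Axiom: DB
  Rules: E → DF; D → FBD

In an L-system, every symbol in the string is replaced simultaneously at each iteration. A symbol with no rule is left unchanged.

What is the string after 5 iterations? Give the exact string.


Answer: FBFBFBFBFBDB

Derivation:
Step 0: DB
Step 1: FBDB
Step 2: FBFBDB
Step 3: FBFBFBDB
Step 4: FBFBFBFBDB
Step 5: FBFBFBFBFBDB


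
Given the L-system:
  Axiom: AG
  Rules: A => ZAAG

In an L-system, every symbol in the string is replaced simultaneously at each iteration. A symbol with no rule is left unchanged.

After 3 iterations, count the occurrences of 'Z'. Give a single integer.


Answer: 7

Derivation:
Step 0: AG  (0 'Z')
Step 1: ZAAGG  (1 'Z')
Step 2: ZZAAGZAAGGG  (3 'Z')
Step 3: ZZZAAGZAAGGZZAAGZAAGGGG  (7 'Z')


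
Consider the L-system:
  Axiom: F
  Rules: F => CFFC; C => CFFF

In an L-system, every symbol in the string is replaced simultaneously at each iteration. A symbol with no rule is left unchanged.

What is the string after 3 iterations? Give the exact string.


Step 0: F
Step 1: CFFC
Step 2: CFFFCFFCCFFCCFFF
Step 3: CFFFCFFCCFFCCFFCCFFFCFFCCFFCCFFFCFFFCFFCCFFCCFFFCFFFCFFCCFFCCFFC

Answer: CFFFCFFCCFFCCFFCCFFFCFFCCFFCCFFFCFFFCFFCCFFCCFFFCFFFCFFCCFFCCFFC


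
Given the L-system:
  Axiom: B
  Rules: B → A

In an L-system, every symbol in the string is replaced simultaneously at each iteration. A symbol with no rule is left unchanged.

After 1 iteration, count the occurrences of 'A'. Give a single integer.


Answer: 1

Derivation:
Step 0: B  (0 'A')
Step 1: A  (1 'A')


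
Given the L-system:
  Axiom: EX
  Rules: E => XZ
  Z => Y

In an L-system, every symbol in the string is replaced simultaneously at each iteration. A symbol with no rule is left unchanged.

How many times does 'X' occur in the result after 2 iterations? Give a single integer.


Answer: 2

Derivation:
Step 0: EX  (1 'X')
Step 1: XZX  (2 'X')
Step 2: XYX  (2 'X')


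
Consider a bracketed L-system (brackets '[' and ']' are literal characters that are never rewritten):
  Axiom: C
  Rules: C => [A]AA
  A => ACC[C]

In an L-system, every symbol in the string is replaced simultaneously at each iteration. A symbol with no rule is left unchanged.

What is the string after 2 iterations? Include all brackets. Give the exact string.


Answer: [ACC[C]]ACC[C]ACC[C]

Derivation:
Step 0: C
Step 1: [A]AA
Step 2: [ACC[C]]ACC[C]ACC[C]


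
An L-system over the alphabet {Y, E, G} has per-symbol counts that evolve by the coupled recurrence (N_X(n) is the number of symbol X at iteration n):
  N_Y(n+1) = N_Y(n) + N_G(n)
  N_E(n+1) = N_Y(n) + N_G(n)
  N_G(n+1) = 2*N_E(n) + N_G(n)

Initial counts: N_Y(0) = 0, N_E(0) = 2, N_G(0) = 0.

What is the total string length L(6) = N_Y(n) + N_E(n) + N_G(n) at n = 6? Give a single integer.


Step 0: N_Y=0, N_E=2, N_G=0, L=2
Step 1: N_Y=0, N_E=0, N_G=4, L=4
Step 2: N_Y=4, N_E=4, N_G=4, L=12
Step 3: N_Y=8, N_E=8, N_G=12, L=28
Step 4: N_Y=20, N_E=20, N_G=28, L=68
Step 5: N_Y=48, N_E=48, N_G=68, L=164
Step 6: N_Y=116, N_E=116, N_G=164, L=396

Answer: 396


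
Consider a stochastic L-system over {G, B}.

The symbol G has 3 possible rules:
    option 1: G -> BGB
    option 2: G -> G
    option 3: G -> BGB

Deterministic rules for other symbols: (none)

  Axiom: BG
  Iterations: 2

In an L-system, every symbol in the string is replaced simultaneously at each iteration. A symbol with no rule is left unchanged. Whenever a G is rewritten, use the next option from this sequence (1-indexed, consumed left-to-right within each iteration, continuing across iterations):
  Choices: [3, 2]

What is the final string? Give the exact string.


Answer: BBGB

Derivation:
Step 0: BG
Step 1: BBGB  (used choices [3])
Step 2: BBGB  (used choices [2])


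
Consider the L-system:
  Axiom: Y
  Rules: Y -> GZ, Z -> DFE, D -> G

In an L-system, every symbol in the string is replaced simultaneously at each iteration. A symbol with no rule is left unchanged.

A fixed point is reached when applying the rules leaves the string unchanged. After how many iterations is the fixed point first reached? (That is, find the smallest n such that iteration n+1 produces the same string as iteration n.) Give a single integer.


Step 0: Y
Step 1: GZ
Step 2: GDFE
Step 3: GGFE
Step 4: GGFE  (unchanged — fixed point at step 3)

Answer: 3


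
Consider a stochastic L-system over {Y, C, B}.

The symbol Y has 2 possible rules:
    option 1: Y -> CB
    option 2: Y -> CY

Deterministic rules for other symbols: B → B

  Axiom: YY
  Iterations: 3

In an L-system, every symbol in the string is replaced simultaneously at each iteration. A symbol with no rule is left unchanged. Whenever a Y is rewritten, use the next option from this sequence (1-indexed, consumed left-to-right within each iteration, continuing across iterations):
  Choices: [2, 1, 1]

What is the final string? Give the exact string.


Step 0: YY
Step 1: CYCB  (used choices [2, 1])
Step 2: CCBCB  (used choices [1])
Step 3: CCBCB  (used choices [])

Answer: CCBCB


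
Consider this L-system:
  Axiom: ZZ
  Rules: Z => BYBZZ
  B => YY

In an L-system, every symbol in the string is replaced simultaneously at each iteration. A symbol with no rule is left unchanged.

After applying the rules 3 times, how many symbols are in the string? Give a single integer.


Answer: 70

Derivation:
Step 0: length = 2
Step 1: length = 10
Step 2: length = 30
Step 3: length = 70


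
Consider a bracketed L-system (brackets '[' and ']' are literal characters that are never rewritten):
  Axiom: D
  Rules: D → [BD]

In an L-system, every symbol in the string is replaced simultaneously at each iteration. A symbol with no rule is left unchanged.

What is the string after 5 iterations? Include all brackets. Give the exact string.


Answer: [B[B[B[B[BD]]]]]

Derivation:
Step 0: D
Step 1: [BD]
Step 2: [B[BD]]
Step 3: [B[B[BD]]]
Step 4: [B[B[B[BD]]]]
Step 5: [B[B[B[B[BD]]]]]


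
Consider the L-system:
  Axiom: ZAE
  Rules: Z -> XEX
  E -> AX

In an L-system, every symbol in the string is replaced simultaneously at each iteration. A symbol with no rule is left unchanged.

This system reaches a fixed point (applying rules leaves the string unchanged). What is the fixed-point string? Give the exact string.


Step 0: ZAE
Step 1: XEXAAX
Step 2: XAXXAAX
Step 3: XAXXAAX  (unchanged — fixed point at step 2)

Answer: XAXXAAX


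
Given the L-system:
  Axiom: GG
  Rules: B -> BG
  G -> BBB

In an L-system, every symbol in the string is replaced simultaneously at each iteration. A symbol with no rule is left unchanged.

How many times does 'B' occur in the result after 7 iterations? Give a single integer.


Step 0: length=2, 'B' count=0
Step 1: length=6, 'B' count=6
Step 2: length=12, 'B' count=6
Step 3: length=30, 'B' count=24
Step 4: length=66, 'B' count=42
Step 5: length=156, 'B' count=114
Step 6: length=354, 'B' count=240
Step 7: length=822, 'B' count=582
Final string: BGBBBBGBGBGBGBBBBGBBBBGBBBBGBBBBGBGBGBGBBBBGBGBGBGBBBBGBGBGBGBBBBGBGBGBGBBBBGBBBBGBBBBGBBBBGBGBGBGBBBBGBBBBGBBBBGBBBBGBGBGBGBBBBGBBBBGBBBBGBBBBGBGBGBGBBBBGBBBBGBBBBGBBBBGBGBGBGBBBBGBGBGBGBBBBGBGBGBGBBBBGBGBGBGBBBBGBBBBGBBBBGBBBBGBGBGBGBBBBGBBBBGBBBBGBBBBGBGBGBGBBBBGBBBBGBBBBGBBBBGBGBGBGBBBBGBBBBGBBBBGBBBBGBGBGBGBBBBGBGBGBGBBBBGBGBGBGBBBBGBGBGBGBBBBGBBBBGBBBBGBBBBGBGBGBGBBBBGBBBBGBBBBGBBBBGBGBGBGBBBBGBBBBGBBBBGBBBBGBGBGBGBBBBGBBBBGBBBBGBBBBGBGBGBGBBBBGBGBGBGBBBBGBGBGBGBBBBGBGBGBGBBBBGBBBBGBBBBGBBBBGBGBGBGBBBBGBBBBGBBBBGBBBBGBGBGBGBBBBGBBBBGBBBBGBBBBGBGBGBGBBBBGBBBBGBBBBGBBBBGBGBGBGBBBBGBGBGBGBBBBGBGBGBGBBBBGBGBGBGBBBBGBBBBGBBBBGBBBBGBGBGBGBBBBGBBBBGBBBBGBBBBGBGBGBGBBBBGBBBBGBBBBGBBBBGBGBGBGBBBBGBBBBGBBBBGBBBBGBGBGBGBBBBGBGBGBGBBBBGBGBGBGBBBBGBGBGBGBBBBGBBBBGBBBBGBBBBGBGBGBGBBBBGBBBBGBBBBGBBBBGBGBGBGBBBBGBBBBGBBB

Answer: 582


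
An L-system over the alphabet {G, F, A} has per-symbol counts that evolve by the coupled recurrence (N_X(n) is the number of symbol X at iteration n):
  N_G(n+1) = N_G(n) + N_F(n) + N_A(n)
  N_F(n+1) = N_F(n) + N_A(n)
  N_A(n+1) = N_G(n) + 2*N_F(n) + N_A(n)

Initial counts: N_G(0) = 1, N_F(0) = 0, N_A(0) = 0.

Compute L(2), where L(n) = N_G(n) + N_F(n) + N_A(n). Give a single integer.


Answer: 5

Derivation:
Step 0: N_G=1, N_F=0, N_A=0, L=1
Step 1: N_G=1, N_F=0, N_A=1, L=2
Step 2: N_G=2, N_F=1, N_A=2, L=5


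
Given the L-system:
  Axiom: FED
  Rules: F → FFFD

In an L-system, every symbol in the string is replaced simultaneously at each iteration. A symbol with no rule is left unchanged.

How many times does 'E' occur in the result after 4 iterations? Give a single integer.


Step 0: FED  (1 'E')
Step 1: FFFDED  (1 'E')
Step 2: FFFDFFFDFFFDDED  (1 'E')
Step 3: FFFDFFFDFFFDDFFFDFFFDFFFDDFFFDFFFDFFFDDDED  (1 'E')
Step 4: FFFDFFFDFFFDDFFFDFFFDFFFDDFFFDFFFDFFFDDDFFFDFFFDFFFDDFFFDFFFDFFFDDFFFDFFFDFFFDDDFFFDFFFDFFFDDFFFDFFFDFFFDDFFFDFFFDFFFDDDDED  (1 'E')

Answer: 1


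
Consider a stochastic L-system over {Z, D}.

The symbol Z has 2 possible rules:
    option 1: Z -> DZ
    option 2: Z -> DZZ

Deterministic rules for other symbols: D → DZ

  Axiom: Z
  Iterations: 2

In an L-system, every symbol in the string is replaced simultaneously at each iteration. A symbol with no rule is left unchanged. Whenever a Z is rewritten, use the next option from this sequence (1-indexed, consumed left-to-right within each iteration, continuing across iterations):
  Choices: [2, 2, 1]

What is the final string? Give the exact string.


Step 0: Z
Step 1: DZZ  (used choices [2])
Step 2: DZDZZDZ  (used choices [2, 1])

Answer: DZDZZDZ


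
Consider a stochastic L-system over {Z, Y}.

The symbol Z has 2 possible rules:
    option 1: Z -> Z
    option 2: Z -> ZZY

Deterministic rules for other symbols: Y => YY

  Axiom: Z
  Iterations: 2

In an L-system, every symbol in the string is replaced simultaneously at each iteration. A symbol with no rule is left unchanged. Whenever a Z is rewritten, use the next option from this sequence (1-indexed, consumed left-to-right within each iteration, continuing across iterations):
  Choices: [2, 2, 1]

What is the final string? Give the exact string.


Step 0: Z
Step 1: ZZY  (used choices [2])
Step 2: ZZYZYY  (used choices [2, 1])

Answer: ZZYZYY


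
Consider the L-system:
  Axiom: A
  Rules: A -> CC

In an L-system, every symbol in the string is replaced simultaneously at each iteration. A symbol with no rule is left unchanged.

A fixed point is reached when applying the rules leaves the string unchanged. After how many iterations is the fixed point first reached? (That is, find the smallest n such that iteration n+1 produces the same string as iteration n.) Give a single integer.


Answer: 1

Derivation:
Step 0: A
Step 1: CC
Step 2: CC  (unchanged — fixed point at step 1)


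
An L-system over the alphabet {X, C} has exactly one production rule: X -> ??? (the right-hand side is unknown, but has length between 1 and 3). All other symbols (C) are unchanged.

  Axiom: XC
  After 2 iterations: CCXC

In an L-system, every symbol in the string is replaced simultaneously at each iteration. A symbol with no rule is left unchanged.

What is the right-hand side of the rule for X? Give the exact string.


Trying X -> CX:
  Step 0: XC
  Step 1: CXC
  Step 2: CCXC
Matches the given result.

Answer: CX


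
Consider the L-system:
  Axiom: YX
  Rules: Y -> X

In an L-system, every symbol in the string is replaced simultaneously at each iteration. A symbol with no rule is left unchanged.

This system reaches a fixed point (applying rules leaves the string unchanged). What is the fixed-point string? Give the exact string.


Answer: XX

Derivation:
Step 0: YX
Step 1: XX
Step 2: XX  (unchanged — fixed point at step 1)


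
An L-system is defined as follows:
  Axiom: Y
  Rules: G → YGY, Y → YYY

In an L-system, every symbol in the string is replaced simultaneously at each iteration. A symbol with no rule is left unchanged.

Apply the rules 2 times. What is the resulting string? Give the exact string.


Step 0: Y
Step 1: YYY
Step 2: YYYYYYYYY

Answer: YYYYYYYYY


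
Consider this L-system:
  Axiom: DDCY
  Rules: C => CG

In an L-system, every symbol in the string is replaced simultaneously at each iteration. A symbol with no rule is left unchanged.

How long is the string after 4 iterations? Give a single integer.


Step 0: length = 4
Step 1: length = 5
Step 2: length = 6
Step 3: length = 7
Step 4: length = 8

Answer: 8


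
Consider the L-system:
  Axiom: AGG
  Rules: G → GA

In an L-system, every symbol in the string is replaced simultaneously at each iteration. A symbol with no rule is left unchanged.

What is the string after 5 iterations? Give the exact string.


Answer: AGAAAAAGAAAAA

Derivation:
Step 0: AGG
Step 1: AGAGA
Step 2: AGAAGAA
Step 3: AGAAAGAAA
Step 4: AGAAAAGAAAA
Step 5: AGAAAAAGAAAAA


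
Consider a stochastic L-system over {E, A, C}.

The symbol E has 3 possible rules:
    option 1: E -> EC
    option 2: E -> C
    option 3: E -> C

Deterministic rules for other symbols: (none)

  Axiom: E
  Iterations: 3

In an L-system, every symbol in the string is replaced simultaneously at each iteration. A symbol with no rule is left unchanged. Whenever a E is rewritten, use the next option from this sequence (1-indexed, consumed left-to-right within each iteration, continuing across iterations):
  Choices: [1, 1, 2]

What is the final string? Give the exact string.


Step 0: E
Step 1: EC  (used choices [1])
Step 2: ECC  (used choices [1])
Step 3: CCC  (used choices [2])

Answer: CCC


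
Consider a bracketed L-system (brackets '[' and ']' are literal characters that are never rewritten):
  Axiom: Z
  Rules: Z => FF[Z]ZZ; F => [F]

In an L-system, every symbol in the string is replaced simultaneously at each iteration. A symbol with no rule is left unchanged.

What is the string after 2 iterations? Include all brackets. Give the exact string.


Answer: [F][F][FF[Z]ZZ]FF[Z]ZZFF[Z]ZZ

Derivation:
Step 0: Z
Step 1: FF[Z]ZZ
Step 2: [F][F][FF[Z]ZZ]FF[Z]ZZFF[Z]ZZ


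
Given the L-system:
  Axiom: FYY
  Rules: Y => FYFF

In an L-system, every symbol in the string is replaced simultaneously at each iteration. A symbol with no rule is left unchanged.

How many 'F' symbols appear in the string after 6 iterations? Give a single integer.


Step 0: FYY  (1 'F')
Step 1: FFYFFFYFF  (7 'F')
Step 2: FFFYFFFFFFYFFFF  (13 'F')
Step 3: FFFFYFFFFFFFFFYFFFFFF  (19 'F')
Step 4: FFFFFYFFFFFFFFFFFFYFFFFFFFF  (25 'F')
Step 5: FFFFFFYFFFFFFFFFFFFFFFYFFFFFFFFFF  (31 'F')
Step 6: FFFFFFFYFFFFFFFFFFFFFFFFFFYFFFFFFFFFFFF  (37 'F')

Answer: 37


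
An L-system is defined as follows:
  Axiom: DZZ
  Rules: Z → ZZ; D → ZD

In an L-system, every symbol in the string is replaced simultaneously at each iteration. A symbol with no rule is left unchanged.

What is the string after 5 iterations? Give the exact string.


Step 0: DZZ
Step 1: ZDZZZZ
Step 2: ZZZDZZZZZZZZ
Step 3: ZZZZZZZDZZZZZZZZZZZZZZZZ
Step 4: ZZZZZZZZZZZZZZZDZZZZZZZZZZZZZZZZZZZZZZZZZZZZZZZZ
Step 5: ZZZZZZZZZZZZZZZZZZZZZZZZZZZZZZZDZZZZZZZZZZZZZZZZZZZZZZZZZZZZZZZZZZZZZZZZZZZZZZZZZZZZZZZZZZZZZZZZ

Answer: ZZZZZZZZZZZZZZZZZZZZZZZZZZZZZZZDZZZZZZZZZZZZZZZZZZZZZZZZZZZZZZZZZZZZZZZZZZZZZZZZZZZZZZZZZZZZZZZZ


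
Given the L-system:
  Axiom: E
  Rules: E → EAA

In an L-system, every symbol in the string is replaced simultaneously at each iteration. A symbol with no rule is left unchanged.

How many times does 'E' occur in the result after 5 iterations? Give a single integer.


Step 0: E  (1 'E')
Step 1: EAA  (1 'E')
Step 2: EAAAA  (1 'E')
Step 3: EAAAAAA  (1 'E')
Step 4: EAAAAAAAA  (1 'E')
Step 5: EAAAAAAAAAA  (1 'E')

Answer: 1


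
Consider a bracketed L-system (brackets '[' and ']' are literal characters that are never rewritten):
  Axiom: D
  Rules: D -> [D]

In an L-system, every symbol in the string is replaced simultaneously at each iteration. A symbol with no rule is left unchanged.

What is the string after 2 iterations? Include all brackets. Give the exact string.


Answer: [[D]]

Derivation:
Step 0: D
Step 1: [D]
Step 2: [[D]]


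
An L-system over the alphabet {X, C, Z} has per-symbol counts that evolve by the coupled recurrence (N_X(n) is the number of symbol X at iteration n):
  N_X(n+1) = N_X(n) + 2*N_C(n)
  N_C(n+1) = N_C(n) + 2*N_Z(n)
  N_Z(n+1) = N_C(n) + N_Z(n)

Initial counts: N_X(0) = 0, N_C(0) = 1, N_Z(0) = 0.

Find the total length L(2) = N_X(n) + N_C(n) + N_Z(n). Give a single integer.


Answer: 9

Derivation:
Step 0: N_X=0, N_C=1, N_Z=0, L=1
Step 1: N_X=2, N_C=1, N_Z=1, L=4
Step 2: N_X=4, N_C=3, N_Z=2, L=9


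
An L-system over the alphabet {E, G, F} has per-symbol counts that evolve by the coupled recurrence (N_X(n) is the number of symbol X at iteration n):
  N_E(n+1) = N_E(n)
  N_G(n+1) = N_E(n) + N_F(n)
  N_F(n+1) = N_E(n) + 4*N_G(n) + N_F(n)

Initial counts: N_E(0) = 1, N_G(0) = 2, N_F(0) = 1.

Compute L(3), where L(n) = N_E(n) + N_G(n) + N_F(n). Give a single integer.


Answer: 85

Derivation:
Step 0: N_E=1, N_G=2, N_F=1, L=4
Step 1: N_E=1, N_G=2, N_F=10, L=13
Step 2: N_E=1, N_G=11, N_F=19, L=31
Step 3: N_E=1, N_G=20, N_F=64, L=85


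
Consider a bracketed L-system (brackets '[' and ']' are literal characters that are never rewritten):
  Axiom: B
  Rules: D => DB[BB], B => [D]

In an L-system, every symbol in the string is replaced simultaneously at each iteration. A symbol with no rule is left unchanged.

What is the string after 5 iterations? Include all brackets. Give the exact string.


Answer: [DB[BB][D][[D][D]][DB[BB]][[DB[BB]][DB[BB]]][DB[BB][D][[D][D]]][[DB[BB][D][[D][D]]][DB[BB][D][[D][D]]]]]

Derivation:
Step 0: B
Step 1: [D]
Step 2: [DB[BB]]
Step 3: [DB[BB][D][[D][D]]]
Step 4: [DB[BB][D][[D][D]][DB[BB]][[DB[BB]][DB[BB]]]]
Step 5: [DB[BB][D][[D][D]][DB[BB]][[DB[BB]][DB[BB]]][DB[BB][D][[D][D]]][[DB[BB][D][[D][D]]][DB[BB][D][[D][D]]]]]


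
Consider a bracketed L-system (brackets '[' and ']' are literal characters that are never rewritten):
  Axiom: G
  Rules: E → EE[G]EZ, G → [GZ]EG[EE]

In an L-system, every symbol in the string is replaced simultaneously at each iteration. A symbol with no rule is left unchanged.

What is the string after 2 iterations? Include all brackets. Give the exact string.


Answer: [[GZ]EG[EE]Z]EE[G]EZ[GZ]EG[EE][EE[G]EZEE[G]EZ]

Derivation:
Step 0: G
Step 1: [GZ]EG[EE]
Step 2: [[GZ]EG[EE]Z]EE[G]EZ[GZ]EG[EE][EE[G]EZEE[G]EZ]


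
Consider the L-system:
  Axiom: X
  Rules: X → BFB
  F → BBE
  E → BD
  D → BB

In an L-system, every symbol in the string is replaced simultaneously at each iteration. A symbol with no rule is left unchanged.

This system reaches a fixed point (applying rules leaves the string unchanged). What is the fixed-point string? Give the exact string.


Step 0: X
Step 1: BFB
Step 2: BBBEB
Step 3: BBBBDB
Step 4: BBBBBBB
Step 5: BBBBBBB  (unchanged — fixed point at step 4)

Answer: BBBBBBB


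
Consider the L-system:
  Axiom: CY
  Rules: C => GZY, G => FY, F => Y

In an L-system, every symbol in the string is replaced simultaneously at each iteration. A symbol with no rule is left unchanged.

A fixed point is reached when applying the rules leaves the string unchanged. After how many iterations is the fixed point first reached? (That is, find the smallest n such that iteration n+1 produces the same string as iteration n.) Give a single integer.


Step 0: CY
Step 1: GZYY
Step 2: FYZYY
Step 3: YYZYY
Step 4: YYZYY  (unchanged — fixed point at step 3)

Answer: 3


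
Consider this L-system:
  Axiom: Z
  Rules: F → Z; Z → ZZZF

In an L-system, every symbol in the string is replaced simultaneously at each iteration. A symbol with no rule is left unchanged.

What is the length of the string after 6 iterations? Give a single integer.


Answer: 1549

Derivation:
Step 0: length = 1
Step 1: length = 4
Step 2: length = 13
Step 3: length = 43
Step 4: length = 142
Step 5: length = 469
Step 6: length = 1549


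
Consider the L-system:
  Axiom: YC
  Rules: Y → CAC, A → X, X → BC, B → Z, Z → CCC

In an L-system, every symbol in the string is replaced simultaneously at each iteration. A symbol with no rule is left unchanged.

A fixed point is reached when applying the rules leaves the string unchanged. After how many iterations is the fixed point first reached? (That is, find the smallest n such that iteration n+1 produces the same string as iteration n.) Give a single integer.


Step 0: YC
Step 1: CACC
Step 2: CXCC
Step 3: CBCCC
Step 4: CZCCC
Step 5: CCCCCCC
Step 6: CCCCCCC  (unchanged — fixed point at step 5)

Answer: 5


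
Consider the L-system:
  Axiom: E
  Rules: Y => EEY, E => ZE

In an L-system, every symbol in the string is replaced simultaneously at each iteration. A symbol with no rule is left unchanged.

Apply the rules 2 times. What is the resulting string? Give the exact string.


Answer: ZZE

Derivation:
Step 0: E
Step 1: ZE
Step 2: ZZE


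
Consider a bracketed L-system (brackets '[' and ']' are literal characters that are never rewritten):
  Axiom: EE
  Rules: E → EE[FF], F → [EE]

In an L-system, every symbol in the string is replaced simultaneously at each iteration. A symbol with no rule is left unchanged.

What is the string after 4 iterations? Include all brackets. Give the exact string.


Answer: EE[FF]EE[FF][[EE][EE]]EE[FF]EE[FF][[EE][EE]][[EE[FF]EE[FF]][EE[FF]EE[FF]]]EE[FF]EE[FF][[EE][EE]]EE[FF]EE[FF][[EE][EE]][[EE[FF]EE[FF]][EE[FF]EE[FF]]][[EE[FF]EE[FF][[EE][EE]]EE[FF]EE[FF][[EE][EE]]][EE[FF]EE[FF][[EE][EE]]EE[FF]EE[FF][[EE][EE]]]]EE[FF]EE[FF][[EE][EE]]EE[FF]EE[FF][[EE][EE]][[EE[FF]EE[FF]][EE[FF]EE[FF]]]EE[FF]EE[FF][[EE][EE]]EE[FF]EE[FF][[EE][EE]][[EE[FF]EE[FF]][EE[FF]EE[FF]]][[EE[FF]EE[FF][[EE][EE]]EE[FF]EE[FF][[EE][EE]]][EE[FF]EE[FF][[EE][EE]]EE[FF]EE[FF][[EE][EE]]]]

Derivation:
Step 0: EE
Step 1: EE[FF]EE[FF]
Step 2: EE[FF]EE[FF][[EE][EE]]EE[FF]EE[FF][[EE][EE]]
Step 3: EE[FF]EE[FF][[EE][EE]]EE[FF]EE[FF][[EE][EE]][[EE[FF]EE[FF]][EE[FF]EE[FF]]]EE[FF]EE[FF][[EE][EE]]EE[FF]EE[FF][[EE][EE]][[EE[FF]EE[FF]][EE[FF]EE[FF]]]
Step 4: EE[FF]EE[FF][[EE][EE]]EE[FF]EE[FF][[EE][EE]][[EE[FF]EE[FF]][EE[FF]EE[FF]]]EE[FF]EE[FF][[EE][EE]]EE[FF]EE[FF][[EE][EE]][[EE[FF]EE[FF]][EE[FF]EE[FF]]][[EE[FF]EE[FF][[EE][EE]]EE[FF]EE[FF][[EE][EE]]][EE[FF]EE[FF][[EE][EE]]EE[FF]EE[FF][[EE][EE]]]]EE[FF]EE[FF][[EE][EE]]EE[FF]EE[FF][[EE][EE]][[EE[FF]EE[FF]][EE[FF]EE[FF]]]EE[FF]EE[FF][[EE][EE]]EE[FF]EE[FF][[EE][EE]][[EE[FF]EE[FF]][EE[FF]EE[FF]]][[EE[FF]EE[FF][[EE][EE]]EE[FF]EE[FF][[EE][EE]]][EE[FF]EE[FF][[EE][EE]]EE[FF]EE[FF][[EE][EE]]]]


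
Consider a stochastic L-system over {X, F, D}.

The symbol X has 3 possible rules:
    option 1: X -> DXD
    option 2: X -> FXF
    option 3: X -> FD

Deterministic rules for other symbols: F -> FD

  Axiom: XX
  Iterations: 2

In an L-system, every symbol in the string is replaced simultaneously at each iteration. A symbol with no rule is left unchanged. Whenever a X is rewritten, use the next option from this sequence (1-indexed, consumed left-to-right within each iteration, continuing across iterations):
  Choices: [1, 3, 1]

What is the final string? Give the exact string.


Answer: DDXDDFDD

Derivation:
Step 0: XX
Step 1: DXDFD  (used choices [1, 3])
Step 2: DDXDDFDD  (used choices [1])


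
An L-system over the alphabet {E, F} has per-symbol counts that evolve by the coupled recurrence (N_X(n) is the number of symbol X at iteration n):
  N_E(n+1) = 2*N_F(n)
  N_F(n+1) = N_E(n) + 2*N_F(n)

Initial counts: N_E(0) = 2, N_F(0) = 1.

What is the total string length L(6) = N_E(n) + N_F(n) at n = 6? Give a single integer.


Step 0: N_E=2, N_F=1, L=3
Step 1: N_E=2, N_F=4, L=6
Step 2: N_E=8, N_F=10, L=18
Step 3: N_E=20, N_F=28, L=48
Step 4: N_E=56, N_F=76, L=132
Step 5: N_E=152, N_F=208, L=360
Step 6: N_E=416, N_F=568, L=984

Answer: 984


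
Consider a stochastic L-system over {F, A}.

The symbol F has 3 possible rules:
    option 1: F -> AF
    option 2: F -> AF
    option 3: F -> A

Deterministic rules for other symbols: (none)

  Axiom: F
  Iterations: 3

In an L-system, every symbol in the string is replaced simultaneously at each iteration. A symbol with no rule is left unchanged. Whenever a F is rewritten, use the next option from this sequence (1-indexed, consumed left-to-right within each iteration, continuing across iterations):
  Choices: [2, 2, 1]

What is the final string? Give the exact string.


Step 0: F
Step 1: AF  (used choices [2])
Step 2: AAF  (used choices [2])
Step 3: AAAF  (used choices [1])

Answer: AAAF


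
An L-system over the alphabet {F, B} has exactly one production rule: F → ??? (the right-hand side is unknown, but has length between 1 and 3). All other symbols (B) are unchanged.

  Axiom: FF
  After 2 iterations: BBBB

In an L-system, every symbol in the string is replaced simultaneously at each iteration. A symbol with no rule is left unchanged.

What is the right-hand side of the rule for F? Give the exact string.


Trying F → BB:
  Step 0: FF
  Step 1: BBBB
  Step 2: BBBB
Matches the given result.

Answer: BB


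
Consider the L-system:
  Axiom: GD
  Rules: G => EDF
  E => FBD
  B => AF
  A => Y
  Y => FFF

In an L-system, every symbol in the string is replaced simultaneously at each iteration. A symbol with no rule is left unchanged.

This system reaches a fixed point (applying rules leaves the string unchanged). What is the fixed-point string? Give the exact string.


Step 0: GD
Step 1: EDFD
Step 2: FBDDFD
Step 3: FAFDDFD
Step 4: FYFDDFD
Step 5: FFFFFDDFD
Step 6: FFFFFDDFD  (unchanged — fixed point at step 5)

Answer: FFFFFDDFD


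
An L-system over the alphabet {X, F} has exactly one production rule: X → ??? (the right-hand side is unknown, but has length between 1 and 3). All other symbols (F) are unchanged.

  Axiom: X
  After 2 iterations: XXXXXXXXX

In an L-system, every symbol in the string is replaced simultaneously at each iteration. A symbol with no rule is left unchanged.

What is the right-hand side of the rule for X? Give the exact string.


Trying X → XXX:
  Step 0: X
  Step 1: XXX
  Step 2: XXXXXXXXX
Matches the given result.

Answer: XXX


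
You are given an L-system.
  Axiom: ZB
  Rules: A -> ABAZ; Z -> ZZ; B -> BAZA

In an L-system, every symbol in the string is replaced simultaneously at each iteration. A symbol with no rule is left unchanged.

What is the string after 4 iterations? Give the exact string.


Step 0: ZB
Step 1: ZZBAZA
Step 2: ZZZZBAZAABAZZZABAZ
Step 3: ZZZZZZZZBAZAABAZZZABAZABAZBAZAABAZZZZZZZABAZBAZAABAZZZ
Step 4: ZZZZZZZZZZZZZZZZBAZAABAZZZABAZABAZBAZAABAZZZZZZZABAZBAZAABAZZZABAZBAZAABAZZZBAZAABAZZZABAZABAZBAZAABAZZZZZZZZZZZZZZZABAZBAZAABAZZZBAZAABAZZZABAZABAZBAZAABAZZZZZZZ

Answer: ZZZZZZZZZZZZZZZZBAZAABAZZZABAZABAZBAZAABAZZZZZZZABAZBAZAABAZZZABAZBAZAABAZZZBAZAABAZZZABAZABAZBAZAABAZZZZZZZZZZZZZZZABAZBAZAABAZZZBAZAABAZZZABAZABAZBAZAABAZZZZZZZ


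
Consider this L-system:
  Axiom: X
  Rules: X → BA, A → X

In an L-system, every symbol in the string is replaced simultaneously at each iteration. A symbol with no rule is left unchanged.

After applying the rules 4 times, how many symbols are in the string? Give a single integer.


Step 0: length = 1
Step 1: length = 2
Step 2: length = 2
Step 3: length = 3
Step 4: length = 3

Answer: 3


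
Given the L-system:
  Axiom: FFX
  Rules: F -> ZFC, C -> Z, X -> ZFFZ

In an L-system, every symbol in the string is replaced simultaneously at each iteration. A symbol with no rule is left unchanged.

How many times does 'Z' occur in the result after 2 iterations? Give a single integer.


Step 0: FFX  (0 'Z')
Step 1: ZFCZFCZFFZ  (4 'Z')
Step 2: ZZFCZZZFCZZZFCZFCZ  (10 'Z')

Answer: 10


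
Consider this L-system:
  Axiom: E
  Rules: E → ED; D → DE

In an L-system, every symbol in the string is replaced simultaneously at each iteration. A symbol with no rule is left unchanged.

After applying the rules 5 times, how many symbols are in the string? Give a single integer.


Answer: 32

Derivation:
Step 0: length = 1
Step 1: length = 2
Step 2: length = 4
Step 3: length = 8
Step 4: length = 16
Step 5: length = 32


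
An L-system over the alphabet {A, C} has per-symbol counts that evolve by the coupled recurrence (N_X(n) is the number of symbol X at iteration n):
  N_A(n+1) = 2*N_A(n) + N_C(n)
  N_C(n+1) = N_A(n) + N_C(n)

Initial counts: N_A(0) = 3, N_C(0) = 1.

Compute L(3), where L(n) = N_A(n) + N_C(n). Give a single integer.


Step 0: N_A=3, N_C=1, L=4
Step 1: N_A=7, N_C=4, L=11
Step 2: N_A=18, N_C=11, L=29
Step 3: N_A=47, N_C=29, L=76

Answer: 76


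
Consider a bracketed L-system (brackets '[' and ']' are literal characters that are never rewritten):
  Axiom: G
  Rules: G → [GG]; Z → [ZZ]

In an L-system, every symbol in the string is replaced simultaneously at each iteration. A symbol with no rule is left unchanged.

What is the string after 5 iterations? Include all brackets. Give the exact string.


Answer: [[[[[GG][GG]][[GG][GG]]][[[GG][GG]][[GG][GG]]]][[[[GG][GG]][[GG][GG]]][[[GG][GG]][[GG][GG]]]]]

Derivation:
Step 0: G
Step 1: [GG]
Step 2: [[GG][GG]]
Step 3: [[[GG][GG]][[GG][GG]]]
Step 4: [[[[GG][GG]][[GG][GG]]][[[GG][GG]][[GG][GG]]]]
Step 5: [[[[[GG][GG]][[GG][GG]]][[[GG][GG]][[GG][GG]]]][[[[GG][GG]][[GG][GG]]][[[GG][GG]][[GG][GG]]]]]


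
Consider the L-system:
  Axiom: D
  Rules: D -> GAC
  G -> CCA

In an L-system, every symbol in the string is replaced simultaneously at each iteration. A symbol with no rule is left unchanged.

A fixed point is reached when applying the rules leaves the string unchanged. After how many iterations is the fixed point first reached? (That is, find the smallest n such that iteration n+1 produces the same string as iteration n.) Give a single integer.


Step 0: D
Step 1: GAC
Step 2: CCAAC
Step 3: CCAAC  (unchanged — fixed point at step 2)

Answer: 2


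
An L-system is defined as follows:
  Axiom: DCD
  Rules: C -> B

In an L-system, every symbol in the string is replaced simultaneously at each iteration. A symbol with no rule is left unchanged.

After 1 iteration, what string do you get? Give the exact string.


Answer: DBD

Derivation:
Step 0: DCD
Step 1: DBD


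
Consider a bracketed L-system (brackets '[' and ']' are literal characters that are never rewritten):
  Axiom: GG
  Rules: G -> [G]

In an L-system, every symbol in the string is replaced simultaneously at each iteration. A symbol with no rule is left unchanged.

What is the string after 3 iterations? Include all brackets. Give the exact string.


Answer: [[[G]]][[[G]]]

Derivation:
Step 0: GG
Step 1: [G][G]
Step 2: [[G]][[G]]
Step 3: [[[G]]][[[G]]]


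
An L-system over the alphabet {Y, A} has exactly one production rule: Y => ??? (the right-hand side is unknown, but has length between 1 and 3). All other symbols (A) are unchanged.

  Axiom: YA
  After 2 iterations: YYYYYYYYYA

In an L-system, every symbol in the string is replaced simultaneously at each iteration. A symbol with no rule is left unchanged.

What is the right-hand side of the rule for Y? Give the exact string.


Trying Y => YYY:
  Step 0: YA
  Step 1: YYYA
  Step 2: YYYYYYYYYA
Matches the given result.

Answer: YYY


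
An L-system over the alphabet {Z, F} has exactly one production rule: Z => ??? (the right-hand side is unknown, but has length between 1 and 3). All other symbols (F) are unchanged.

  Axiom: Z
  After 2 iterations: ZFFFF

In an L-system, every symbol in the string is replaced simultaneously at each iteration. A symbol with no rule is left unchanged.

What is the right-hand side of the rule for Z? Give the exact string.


Answer: ZFF

Derivation:
Trying Z => ZFF:
  Step 0: Z
  Step 1: ZFF
  Step 2: ZFFFF
Matches the given result.


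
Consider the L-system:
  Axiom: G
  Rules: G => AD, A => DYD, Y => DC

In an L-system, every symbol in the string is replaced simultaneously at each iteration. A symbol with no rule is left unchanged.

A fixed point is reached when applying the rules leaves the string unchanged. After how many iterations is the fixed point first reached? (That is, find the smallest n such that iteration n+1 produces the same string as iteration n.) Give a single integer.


Step 0: G
Step 1: AD
Step 2: DYDD
Step 3: DDCDD
Step 4: DDCDD  (unchanged — fixed point at step 3)

Answer: 3


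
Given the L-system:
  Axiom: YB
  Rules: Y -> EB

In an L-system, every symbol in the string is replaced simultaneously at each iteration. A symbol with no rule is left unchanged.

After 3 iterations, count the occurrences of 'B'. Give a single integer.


Answer: 2

Derivation:
Step 0: YB  (1 'B')
Step 1: EBB  (2 'B')
Step 2: EBB  (2 'B')
Step 3: EBB  (2 'B')


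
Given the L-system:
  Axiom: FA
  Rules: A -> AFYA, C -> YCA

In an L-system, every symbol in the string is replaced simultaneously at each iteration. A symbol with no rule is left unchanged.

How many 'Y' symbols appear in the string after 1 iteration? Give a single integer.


Step 0: FA  (0 'Y')
Step 1: FAFYA  (1 'Y')

Answer: 1


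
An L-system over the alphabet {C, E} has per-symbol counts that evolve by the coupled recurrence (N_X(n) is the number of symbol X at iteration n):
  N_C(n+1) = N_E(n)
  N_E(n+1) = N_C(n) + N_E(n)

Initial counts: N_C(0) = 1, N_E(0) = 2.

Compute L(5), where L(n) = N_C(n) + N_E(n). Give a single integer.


Step 0: N_C=1, N_E=2, L=3
Step 1: N_C=2, N_E=3, L=5
Step 2: N_C=3, N_E=5, L=8
Step 3: N_C=5, N_E=8, L=13
Step 4: N_C=8, N_E=13, L=21
Step 5: N_C=13, N_E=21, L=34

Answer: 34


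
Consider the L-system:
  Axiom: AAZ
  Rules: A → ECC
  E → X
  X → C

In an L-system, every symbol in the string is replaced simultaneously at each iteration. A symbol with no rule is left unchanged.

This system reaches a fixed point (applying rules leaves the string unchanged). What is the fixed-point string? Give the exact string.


Answer: CCCCCCZ

Derivation:
Step 0: AAZ
Step 1: ECCECCZ
Step 2: XCCXCCZ
Step 3: CCCCCCZ
Step 4: CCCCCCZ  (unchanged — fixed point at step 3)


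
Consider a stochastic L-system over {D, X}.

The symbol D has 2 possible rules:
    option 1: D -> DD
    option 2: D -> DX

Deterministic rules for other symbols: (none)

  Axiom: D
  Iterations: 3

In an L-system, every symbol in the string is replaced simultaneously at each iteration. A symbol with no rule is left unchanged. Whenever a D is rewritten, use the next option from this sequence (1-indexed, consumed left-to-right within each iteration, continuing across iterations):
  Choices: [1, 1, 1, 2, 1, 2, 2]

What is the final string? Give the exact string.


Step 0: D
Step 1: DD  (used choices [1])
Step 2: DDDD  (used choices [1, 1])
Step 3: DXDDDXDX  (used choices [2, 1, 2, 2])

Answer: DXDDDXDX


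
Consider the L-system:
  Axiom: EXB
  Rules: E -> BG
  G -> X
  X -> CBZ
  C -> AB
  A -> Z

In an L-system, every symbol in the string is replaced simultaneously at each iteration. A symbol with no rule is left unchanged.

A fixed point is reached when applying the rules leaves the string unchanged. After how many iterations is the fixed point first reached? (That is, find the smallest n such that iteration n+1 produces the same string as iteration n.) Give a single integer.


Answer: 5

Derivation:
Step 0: EXB
Step 1: BGCBZB
Step 2: BXABBZB
Step 3: BCBZZBBZB
Step 4: BABBZZBBZB
Step 5: BZBBZZBBZB
Step 6: BZBBZZBBZB  (unchanged — fixed point at step 5)


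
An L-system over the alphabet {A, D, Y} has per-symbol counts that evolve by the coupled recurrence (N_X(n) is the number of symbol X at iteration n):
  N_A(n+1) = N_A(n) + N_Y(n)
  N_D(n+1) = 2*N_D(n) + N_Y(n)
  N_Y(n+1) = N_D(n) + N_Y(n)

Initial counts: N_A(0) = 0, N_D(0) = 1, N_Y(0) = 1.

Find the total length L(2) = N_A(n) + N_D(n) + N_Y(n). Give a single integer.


Step 0: N_A=0, N_D=1, N_Y=1, L=2
Step 1: N_A=1, N_D=3, N_Y=2, L=6
Step 2: N_A=3, N_D=8, N_Y=5, L=16

Answer: 16


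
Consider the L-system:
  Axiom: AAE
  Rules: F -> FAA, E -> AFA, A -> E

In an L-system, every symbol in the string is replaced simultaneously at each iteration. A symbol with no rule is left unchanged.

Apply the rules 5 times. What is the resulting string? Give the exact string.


Answer: EFAAEFAAEEAFAAFAEFAAEEFAAEFAAEEAFAAFAEFAAEAFAFAAEEAFAFAAEEAFAAFAEFAAEEFAAEAFAFAAEEAFA

Derivation:
Step 0: AAE
Step 1: EEAFA
Step 2: AFAAFAEFAAE
Step 3: EFAAEEFAAEAFAFAAEEAFA
Step 4: AFAFAAEEAFAAFAFAAEEAFAEFAAEFAAEEAFAAFAEFAAE
Step 5: EFAAEFAAEEAFAAFAEFAAEEFAAEFAAEEAFAAFAEFAAEAFAFAAEEAFAFAAEEAFAAFAEFAAEEFAAEAFAFAAEEAFA


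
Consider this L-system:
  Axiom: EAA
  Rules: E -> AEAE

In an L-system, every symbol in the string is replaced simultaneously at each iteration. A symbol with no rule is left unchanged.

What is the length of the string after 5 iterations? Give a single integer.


Answer: 96

Derivation:
Step 0: length = 3
Step 1: length = 6
Step 2: length = 12
Step 3: length = 24
Step 4: length = 48
Step 5: length = 96
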